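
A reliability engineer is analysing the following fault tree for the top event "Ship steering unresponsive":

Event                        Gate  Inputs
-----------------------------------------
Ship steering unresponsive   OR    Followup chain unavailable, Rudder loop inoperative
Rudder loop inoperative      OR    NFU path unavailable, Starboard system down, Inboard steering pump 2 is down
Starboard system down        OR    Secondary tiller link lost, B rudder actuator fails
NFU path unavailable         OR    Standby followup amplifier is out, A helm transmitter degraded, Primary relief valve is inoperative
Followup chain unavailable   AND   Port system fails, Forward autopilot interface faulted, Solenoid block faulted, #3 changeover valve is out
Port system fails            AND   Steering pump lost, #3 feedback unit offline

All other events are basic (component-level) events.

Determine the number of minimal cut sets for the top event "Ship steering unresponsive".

7

Port system fails [AND]: one cut set from each child combined → 1 × 1 = 1 cut set(s).
Followup chain unavailable [AND]: one cut set from each child combined → 1 × 1 × 1 × 1 = 1 cut set(s).
NFU path unavailable [OR]: union of children's cut sets → 3 cut set(s).
Starboard system down [OR]: union of children's cut sets → 2 cut set(s).
Rudder loop inoperative [OR]: union of children's cut sets → 6 cut set(s).
Ship steering unresponsive [OR]: union of children's cut sets → 7 cut set(s).
Minimal cut sets: {#3 changeover valve is out, #3 feedback unit offline, Forward autopilot interface faulted, Solenoid block faulted, Steering pump lost}; {Standby followup amplifier is out}; {A helm transmitter degraded}; {Primary relief valve is inoperative}; {Secondary tiller link lost}; {B rudder actuator fails}; {Inboard steering pump 2 is down}.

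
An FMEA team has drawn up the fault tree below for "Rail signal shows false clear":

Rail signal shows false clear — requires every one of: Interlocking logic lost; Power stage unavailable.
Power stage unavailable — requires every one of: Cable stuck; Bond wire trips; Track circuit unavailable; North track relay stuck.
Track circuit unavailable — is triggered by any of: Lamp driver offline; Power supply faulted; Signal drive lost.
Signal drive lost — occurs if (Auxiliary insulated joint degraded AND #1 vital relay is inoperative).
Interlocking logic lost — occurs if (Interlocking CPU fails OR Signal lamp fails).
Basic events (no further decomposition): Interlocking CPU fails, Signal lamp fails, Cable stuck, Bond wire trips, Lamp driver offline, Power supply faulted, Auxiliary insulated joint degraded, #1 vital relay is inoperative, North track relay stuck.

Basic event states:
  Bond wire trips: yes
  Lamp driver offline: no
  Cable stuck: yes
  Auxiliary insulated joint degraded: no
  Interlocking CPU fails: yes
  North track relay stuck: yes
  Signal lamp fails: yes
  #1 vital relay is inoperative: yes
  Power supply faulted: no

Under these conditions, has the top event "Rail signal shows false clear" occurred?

No

Interlocking logic lost [OR]: Interlocking CPU fails=occurs, Signal lamp fails=occurs → at least one input occurs → occurs.
Signal drive lost [AND]: Auxiliary insulated joint degraded=not, #1 vital relay is inoperative=occurs → not all inputs occur → does not occur.
Track circuit unavailable [OR]: Lamp driver offline=not, Power supply faulted=not, Signal drive lost=not → no input occurs → does not occur.
Power stage unavailable [AND]: Cable stuck=occurs, Bond wire trips=occurs, Track circuit unavailable=not, North track relay stuck=occurs → not all inputs occur → does not occur.
Rail signal shows false clear [AND]: Interlocking logic lost=occurs, Power stage unavailable=not → not all inputs occur → does not occur.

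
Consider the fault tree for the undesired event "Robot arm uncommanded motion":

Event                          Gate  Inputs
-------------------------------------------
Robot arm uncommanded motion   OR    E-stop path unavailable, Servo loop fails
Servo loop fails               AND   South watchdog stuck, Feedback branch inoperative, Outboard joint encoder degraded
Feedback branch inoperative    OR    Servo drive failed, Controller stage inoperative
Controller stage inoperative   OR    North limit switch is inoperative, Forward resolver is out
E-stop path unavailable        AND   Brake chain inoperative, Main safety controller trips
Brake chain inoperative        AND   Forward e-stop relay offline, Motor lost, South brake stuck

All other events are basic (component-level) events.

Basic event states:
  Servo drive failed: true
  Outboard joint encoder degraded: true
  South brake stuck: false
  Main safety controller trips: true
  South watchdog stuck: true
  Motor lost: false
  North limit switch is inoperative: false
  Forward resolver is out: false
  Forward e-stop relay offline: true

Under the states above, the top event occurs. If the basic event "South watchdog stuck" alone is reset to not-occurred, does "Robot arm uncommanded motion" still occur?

No

Counterfactual: set "South watchdog stuck" to not occurred.
Brake chain inoperative [AND]: Forward e-stop relay offline=occurs, Motor lost=not, South brake stuck=not → not all inputs occur → does not occur.
E-stop path unavailable [AND]: Brake chain inoperative=not, Main safety controller trips=occurs → not all inputs occur → does not occur.
Controller stage inoperative [OR]: North limit switch is inoperative=not, Forward resolver is out=not → no input occurs → does not occur.
Feedback branch inoperative [OR]: Servo drive failed=occurs, Controller stage inoperative=not → at least one input occurs → occurs.
Servo loop fails [AND]: South watchdog stuck=not, Feedback branch inoperative=occurs, Outboard joint encoder degraded=occurs → not all inputs occur → does not occur.
Robot arm uncommanded motion [OR]: E-stop path unavailable=not, Servo loop fails=not → no input occurs → does not occur.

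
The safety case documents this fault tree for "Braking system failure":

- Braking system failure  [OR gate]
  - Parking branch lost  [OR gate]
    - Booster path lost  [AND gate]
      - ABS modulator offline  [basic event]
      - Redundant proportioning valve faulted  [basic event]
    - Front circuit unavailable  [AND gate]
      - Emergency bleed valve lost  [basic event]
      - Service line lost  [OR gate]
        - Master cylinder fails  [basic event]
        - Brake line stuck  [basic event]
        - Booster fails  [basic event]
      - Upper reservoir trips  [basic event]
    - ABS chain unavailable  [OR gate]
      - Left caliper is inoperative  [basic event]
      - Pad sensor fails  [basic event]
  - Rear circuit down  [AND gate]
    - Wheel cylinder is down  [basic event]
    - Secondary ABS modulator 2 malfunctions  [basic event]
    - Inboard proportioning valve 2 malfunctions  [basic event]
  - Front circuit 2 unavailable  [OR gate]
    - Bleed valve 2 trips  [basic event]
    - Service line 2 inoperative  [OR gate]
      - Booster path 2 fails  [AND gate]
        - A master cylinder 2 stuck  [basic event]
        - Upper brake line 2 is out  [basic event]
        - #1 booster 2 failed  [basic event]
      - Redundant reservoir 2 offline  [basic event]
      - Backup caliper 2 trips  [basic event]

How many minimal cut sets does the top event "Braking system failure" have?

11

Booster path lost [AND]: one cut set from each child combined → 1 × 1 = 1 cut set(s).
Service line lost [OR]: union of children's cut sets → 3 cut set(s).
Front circuit unavailable [AND]: one cut set from each child combined → 1 × 3 × 1 = 3 cut set(s).
ABS chain unavailable [OR]: union of children's cut sets → 2 cut set(s).
Parking branch lost [OR]: union of children's cut sets → 6 cut set(s).
Rear circuit down [AND]: one cut set from each child combined → 1 × 1 × 1 = 1 cut set(s).
Booster path 2 fails [AND]: one cut set from each child combined → 1 × 1 × 1 = 1 cut set(s).
Service line 2 inoperative [OR]: union of children's cut sets → 3 cut set(s).
Front circuit 2 unavailable [OR]: union of children's cut sets → 4 cut set(s).
Braking system failure [OR]: union of children's cut sets → 11 cut set(s).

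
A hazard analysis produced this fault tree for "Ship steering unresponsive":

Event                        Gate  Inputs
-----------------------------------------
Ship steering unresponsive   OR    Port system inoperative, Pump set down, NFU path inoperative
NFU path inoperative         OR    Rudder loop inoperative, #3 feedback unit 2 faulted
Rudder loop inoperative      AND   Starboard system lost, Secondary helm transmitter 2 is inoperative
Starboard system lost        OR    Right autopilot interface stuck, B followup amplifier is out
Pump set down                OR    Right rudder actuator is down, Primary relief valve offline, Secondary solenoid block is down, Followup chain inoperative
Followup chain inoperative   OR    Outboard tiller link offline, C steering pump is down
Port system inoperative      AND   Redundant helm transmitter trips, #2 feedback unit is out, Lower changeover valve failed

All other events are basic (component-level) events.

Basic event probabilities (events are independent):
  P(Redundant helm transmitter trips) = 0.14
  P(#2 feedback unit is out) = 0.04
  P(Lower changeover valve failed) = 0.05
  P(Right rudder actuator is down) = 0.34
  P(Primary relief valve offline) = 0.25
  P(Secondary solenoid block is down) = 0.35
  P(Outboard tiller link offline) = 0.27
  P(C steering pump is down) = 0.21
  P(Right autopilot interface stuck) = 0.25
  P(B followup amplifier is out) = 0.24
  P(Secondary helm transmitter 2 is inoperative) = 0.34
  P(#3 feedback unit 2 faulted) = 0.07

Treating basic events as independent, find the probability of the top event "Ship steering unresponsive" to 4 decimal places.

P(Port system inoperative) [AND] = 0.14 × 0.04 × 0.05 = 0.000280
P(Followup chain inoperative) [OR] = 1 − (1−0.27) × (1−0.21) = 0.423300
P(Pump set down) [OR] = 1 − (1−0.34) × (1−0.25) × (1−0.35) × (1−0.423300) = 0.814447
P(Starboard system lost) [OR] = 1 − (1−0.25) × (1−0.24) = 0.430000
P(Rudder loop inoperative) [AND] = 0.430000 × 0.34 = 0.146200
P(NFU path inoperative) [OR] = 1 − (1−0.146200) × (1−0.07) = 0.205966
P(Ship steering unresponsive) [OR] = 1 − (1−0.000280) × (1−0.814447) × (1−0.205966) = 0.852706
Rounded to 4 decimal places: P(Ship steering unresponsive) ≈ 0.8527.

0.8527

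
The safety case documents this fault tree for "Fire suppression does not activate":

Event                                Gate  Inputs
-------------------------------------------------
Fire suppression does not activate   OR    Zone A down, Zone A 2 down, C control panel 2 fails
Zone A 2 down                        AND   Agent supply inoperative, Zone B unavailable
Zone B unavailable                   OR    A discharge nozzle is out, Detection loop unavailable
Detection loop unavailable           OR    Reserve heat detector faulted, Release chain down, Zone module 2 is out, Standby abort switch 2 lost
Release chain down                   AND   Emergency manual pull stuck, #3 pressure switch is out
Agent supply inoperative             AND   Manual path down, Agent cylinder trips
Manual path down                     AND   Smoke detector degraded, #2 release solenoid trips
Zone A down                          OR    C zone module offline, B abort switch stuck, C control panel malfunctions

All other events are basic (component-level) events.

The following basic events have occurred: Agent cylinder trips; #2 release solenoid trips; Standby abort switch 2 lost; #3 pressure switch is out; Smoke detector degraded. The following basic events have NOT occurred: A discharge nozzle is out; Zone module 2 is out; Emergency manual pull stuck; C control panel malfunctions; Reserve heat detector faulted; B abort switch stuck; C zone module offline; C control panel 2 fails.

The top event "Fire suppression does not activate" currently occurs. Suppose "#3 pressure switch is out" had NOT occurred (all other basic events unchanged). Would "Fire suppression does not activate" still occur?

Counterfactual: set "#3 pressure switch is out" to not occurred.
Zone A down [OR]: C zone module offline=not, B abort switch stuck=not, C control panel malfunctions=not → no input occurs → does not occur.
Manual path down [AND]: Smoke detector degraded=occurs, #2 release solenoid trips=occurs → all inputs occur → occurs.
Agent supply inoperative [AND]: Manual path down=occurs, Agent cylinder trips=occurs → all inputs occur → occurs.
Release chain down [AND]: Emergency manual pull stuck=not, #3 pressure switch is out=not → not all inputs occur → does not occur.
Detection loop unavailable [OR]: Reserve heat detector faulted=not, Release chain down=not, Zone module 2 is out=not, Standby abort switch 2 lost=occurs → at least one input occurs → occurs.
Zone B unavailable [OR]: A discharge nozzle is out=not, Detection loop unavailable=occurs → at least one input occurs → occurs.
Zone A 2 down [AND]: Agent supply inoperative=occurs, Zone B unavailable=occurs → all inputs occur → occurs.
Fire suppression does not activate [OR]: Zone A down=not, Zone A 2 down=occurs, C control panel 2 fails=not → at least one input occurs → occurs.

Yes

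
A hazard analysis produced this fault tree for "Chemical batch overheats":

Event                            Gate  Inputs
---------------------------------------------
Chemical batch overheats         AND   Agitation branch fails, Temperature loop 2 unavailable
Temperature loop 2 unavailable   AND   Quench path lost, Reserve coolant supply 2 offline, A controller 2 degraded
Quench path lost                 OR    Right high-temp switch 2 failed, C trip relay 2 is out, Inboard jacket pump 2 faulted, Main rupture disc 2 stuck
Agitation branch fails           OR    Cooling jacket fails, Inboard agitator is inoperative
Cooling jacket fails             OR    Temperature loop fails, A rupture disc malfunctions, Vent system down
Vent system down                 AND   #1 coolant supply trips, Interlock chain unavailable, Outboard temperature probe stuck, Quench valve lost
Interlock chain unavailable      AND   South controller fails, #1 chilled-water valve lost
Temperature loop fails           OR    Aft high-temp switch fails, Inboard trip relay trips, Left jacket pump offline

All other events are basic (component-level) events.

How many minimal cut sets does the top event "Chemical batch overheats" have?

24

Temperature loop fails [OR]: union of children's cut sets → 3 cut set(s).
Interlock chain unavailable [AND]: one cut set from each child combined → 1 × 1 = 1 cut set(s).
Vent system down [AND]: one cut set from each child combined → 1 × 1 × 1 × 1 = 1 cut set(s).
Cooling jacket fails [OR]: union of children's cut sets → 5 cut set(s).
Agitation branch fails [OR]: union of children's cut sets → 6 cut set(s).
Quench path lost [OR]: union of children's cut sets → 4 cut set(s).
Temperature loop 2 unavailable [AND]: one cut set from each child combined → 4 × 1 × 1 = 4 cut set(s).
Chemical batch overheats [AND]: one cut set from each child combined → 6 × 4 = 24 cut set(s).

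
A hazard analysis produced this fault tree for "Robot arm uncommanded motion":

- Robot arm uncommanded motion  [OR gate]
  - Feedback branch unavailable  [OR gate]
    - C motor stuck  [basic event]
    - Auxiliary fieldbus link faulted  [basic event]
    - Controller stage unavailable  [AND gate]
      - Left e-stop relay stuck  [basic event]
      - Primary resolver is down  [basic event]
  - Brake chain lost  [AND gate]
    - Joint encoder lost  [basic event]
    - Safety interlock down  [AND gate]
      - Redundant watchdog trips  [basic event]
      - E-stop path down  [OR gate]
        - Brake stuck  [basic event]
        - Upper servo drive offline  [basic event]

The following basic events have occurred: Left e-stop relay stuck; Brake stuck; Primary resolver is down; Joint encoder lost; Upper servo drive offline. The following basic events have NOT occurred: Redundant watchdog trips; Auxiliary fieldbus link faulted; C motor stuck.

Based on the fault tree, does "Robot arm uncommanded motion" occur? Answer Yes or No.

Controller stage unavailable [AND]: Left e-stop relay stuck=occurs, Primary resolver is down=occurs → all inputs occur → occurs.
Feedback branch unavailable [OR]: C motor stuck=not, Auxiliary fieldbus link faulted=not, Controller stage unavailable=occurs → at least one input occurs → occurs.
E-stop path down [OR]: Brake stuck=occurs, Upper servo drive offline=occurs → at least one input occurs → occurs.
Safety interlock down [AND]: Redundant watchdog trips=not, E-stop path down=occurs → not all inputs occur → does not occur.
Brake chain lost [AND]: Joint encoder lost=occurs, Safety interlock down=not → not all inputs occur → does not occur.
Robot arm uncommanded motion [OR]: Feedback branch unavailable=occurs, Brake chain lost=not → at least one input occurs → occurs.

Yes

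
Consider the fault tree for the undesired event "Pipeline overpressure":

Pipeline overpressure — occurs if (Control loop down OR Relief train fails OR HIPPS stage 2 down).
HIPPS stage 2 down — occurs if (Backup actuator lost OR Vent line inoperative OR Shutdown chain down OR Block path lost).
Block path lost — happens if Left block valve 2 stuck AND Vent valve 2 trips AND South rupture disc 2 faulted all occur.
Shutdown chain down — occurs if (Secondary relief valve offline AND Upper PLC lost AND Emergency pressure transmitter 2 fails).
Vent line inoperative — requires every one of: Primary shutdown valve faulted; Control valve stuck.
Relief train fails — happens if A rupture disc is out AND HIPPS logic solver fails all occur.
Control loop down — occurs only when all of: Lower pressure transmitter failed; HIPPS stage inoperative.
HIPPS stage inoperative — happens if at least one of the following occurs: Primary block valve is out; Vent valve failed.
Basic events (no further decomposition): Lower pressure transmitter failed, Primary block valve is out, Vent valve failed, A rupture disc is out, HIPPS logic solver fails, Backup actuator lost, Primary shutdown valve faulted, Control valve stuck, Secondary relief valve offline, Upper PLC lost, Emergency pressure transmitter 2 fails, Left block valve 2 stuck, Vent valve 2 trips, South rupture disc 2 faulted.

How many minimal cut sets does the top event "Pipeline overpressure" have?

7

HIPPS stage inoperative [OR]: union of children's cut sets → 2 cut set(s).
Control loop down [AND]: one cut set from each child combined → 1 × 2 = 2 cut set(s).
Relief train fails [AND]: one cut set from each child combined → 1 × 1 = 1 cut set(s).
Vent line inoperative [AND]: one cut set from each child combined → 1 × 1 = 1 cut set(s).
Shutdown chain down [AND]: one cut set from each child combined → 1 × 1 × 1 = 1 cut set(s).
Block path lost [AND]: one cut set from each child combined → 1 × 1 × 1 = 1 cut set(s).
HIPPS stage 2 down [OR]: union of children's cut sets → 4 cut set(s).
Pipeline overpressure [OR]: union of children's cut sets → 7 cut set(s).
Minimal cut sets: {Lower pressure transmitter failed, Primary block valve is out}; {Lower pressure transmitter failed, Vent valve failed}; {A rupture disc is out, HIPPS logic solver fails}; {Backup actuator lost}; {Control valve stuck, Primary shutdown valve faulted}; {Emergency pressure transmitter 2 fails, Secondary relief valve offline, Upper PLC lost}; {Left block valve 2 stuck, South rupture disc 2 faulted, Vent valve 2 trips}.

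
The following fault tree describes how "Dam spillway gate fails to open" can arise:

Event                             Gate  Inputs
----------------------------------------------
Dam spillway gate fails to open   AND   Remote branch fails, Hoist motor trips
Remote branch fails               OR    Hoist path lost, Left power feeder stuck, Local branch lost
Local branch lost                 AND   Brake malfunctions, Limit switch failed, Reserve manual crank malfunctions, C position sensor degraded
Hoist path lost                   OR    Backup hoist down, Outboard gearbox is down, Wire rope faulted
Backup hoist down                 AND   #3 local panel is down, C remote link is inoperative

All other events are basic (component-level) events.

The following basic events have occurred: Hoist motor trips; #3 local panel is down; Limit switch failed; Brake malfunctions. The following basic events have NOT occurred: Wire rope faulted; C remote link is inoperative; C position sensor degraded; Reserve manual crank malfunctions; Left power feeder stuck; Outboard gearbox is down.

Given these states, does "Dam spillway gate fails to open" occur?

No

Backup hoist down [AND]: #3 local panel is down=occurs, C remote link is inoperative=not → not all inputs occur → does not occur.
Hoist path lost [OR]: Backup hoist down=not, Outboard gearbox is down=not, Wire rope faulted=not → no input occurs → does not occur.
Local branch lost [AND]: Brake malfunctions=occurs, Limit switch failed=occurs, Reserve manual crank malfunctions=not, C position sensor degraded=not → not all inputs occur → does not occur.
Remote branch fails [OR]: Hoist path lost=not, Left power feeder stuck=not, Local branch lost=not → no input occurs → does not occur.
Dam spillway gate fails to open [AND]: Remote branch fails=not, Hoist motor trips=occurs → not all inputs occur → does not occur.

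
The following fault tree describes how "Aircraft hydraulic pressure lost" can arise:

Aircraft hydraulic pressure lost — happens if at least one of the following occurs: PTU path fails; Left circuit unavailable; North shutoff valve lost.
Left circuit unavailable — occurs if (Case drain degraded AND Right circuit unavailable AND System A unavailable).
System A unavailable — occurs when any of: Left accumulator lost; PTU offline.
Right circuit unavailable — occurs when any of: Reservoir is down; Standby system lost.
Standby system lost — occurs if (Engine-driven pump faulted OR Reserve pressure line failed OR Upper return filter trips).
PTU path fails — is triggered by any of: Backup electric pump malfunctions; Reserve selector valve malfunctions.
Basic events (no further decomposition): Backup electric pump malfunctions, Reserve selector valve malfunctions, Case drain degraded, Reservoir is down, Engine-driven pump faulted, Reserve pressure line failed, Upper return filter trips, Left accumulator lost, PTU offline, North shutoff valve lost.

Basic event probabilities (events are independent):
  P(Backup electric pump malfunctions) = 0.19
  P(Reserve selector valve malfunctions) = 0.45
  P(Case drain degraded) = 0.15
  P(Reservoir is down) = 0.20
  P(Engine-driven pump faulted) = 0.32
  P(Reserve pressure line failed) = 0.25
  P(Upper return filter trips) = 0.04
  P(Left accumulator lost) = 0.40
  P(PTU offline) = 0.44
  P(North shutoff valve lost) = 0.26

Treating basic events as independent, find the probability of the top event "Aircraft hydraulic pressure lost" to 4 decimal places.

0.6903

P(PTU path fails) [OR] = 1 − (1−0.19) × (1−0.45) = 0.554500
P(Standby system lost) [OR] = 1 − (1−0.32) × (1−0.25) × (1−0.04) = 0.510400
P(Right circuit unavailable) [OR] = 1 − (1−0.20) × (1−0.510400) = 0.608320
P(System A unavailable) [OR] = 1 − (1−0.40) × (1−0.44) = 0.664000
P(Left circuit unavailable) [AND] = 0.15 × 0.608320 × 0.664000 = 0.060589
P(Aircraft hydraulic pressure lost) [OR] = 1 − (1−0.554500) × (1−0.060589) × (1−0.26) = 0.690304
Rounded to 4 decimal places: P(Aircraft hydraulic pressure lost) ≈ 0.6903.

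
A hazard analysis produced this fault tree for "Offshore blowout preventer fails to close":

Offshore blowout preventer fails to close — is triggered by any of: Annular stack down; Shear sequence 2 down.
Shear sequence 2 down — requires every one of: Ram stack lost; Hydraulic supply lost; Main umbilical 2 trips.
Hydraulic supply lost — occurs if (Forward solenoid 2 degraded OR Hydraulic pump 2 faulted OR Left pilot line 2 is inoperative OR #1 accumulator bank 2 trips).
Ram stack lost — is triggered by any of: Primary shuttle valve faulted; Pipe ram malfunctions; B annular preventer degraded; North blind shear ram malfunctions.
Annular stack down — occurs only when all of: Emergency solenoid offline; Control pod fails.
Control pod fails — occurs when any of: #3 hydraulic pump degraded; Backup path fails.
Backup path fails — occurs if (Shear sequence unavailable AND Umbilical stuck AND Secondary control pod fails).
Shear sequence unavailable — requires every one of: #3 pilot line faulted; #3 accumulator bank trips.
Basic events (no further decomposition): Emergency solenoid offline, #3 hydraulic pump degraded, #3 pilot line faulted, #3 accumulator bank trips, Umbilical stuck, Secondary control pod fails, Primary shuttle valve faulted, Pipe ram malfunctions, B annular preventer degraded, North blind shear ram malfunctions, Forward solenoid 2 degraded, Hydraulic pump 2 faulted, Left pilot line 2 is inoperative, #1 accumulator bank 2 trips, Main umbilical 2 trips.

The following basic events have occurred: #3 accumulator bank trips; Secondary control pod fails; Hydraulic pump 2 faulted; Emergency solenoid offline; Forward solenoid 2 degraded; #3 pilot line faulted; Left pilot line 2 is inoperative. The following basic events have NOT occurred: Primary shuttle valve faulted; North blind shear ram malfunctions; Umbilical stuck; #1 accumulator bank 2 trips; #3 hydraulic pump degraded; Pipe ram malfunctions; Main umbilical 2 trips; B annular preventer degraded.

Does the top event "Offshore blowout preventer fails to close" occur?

No

Shear sequence unavailable [AND]: #3 pilot line faulted=occurs, #3 accumulator bank trips=occurs → all inputs occur → occurs.
Backup path fails [AND]: Shear sequence unavailable=occurs, Umbilical stuck=not, Secondary control pod fails=occurs → not all inputs occur → does not occur.
Control pod fails [OR]: #3 hydraulic pump degraded=not, Backup path fails=not → no input occurs → does not occur.
Annular stack down [AND]: Emergency solenoid offline=occurs, Control pod fails=not → not all inputs occur → does not occur.
Ram stack lost [OR]: Primary shuttle valve faulted=not, Pipe ram malfunctions=not, B annular preventer degraded=not, North blind shear ram malfunctions=not → no input occurs → does not occur.
Hydraulic supply lost [OR]: Forward solenoid 2 degraded=occurs, Hydraulic pump 2 faulted=occurs, Left pilot line 2 is inoperative=occurs, #1 accumulator bank 2 trips=not → at least one input occurs → occurs.
Shear sequence 2 down [AND]: Ram stack lost=not, Hydraulic supply lost=occurs, Main umbilical 2 trips=not → not all inputs occur → does not occur.
Offshore blowout preventer fails to close [OR]: Annular stack down=not, Shear sequence 2 down=not → no input occurs → does not occur.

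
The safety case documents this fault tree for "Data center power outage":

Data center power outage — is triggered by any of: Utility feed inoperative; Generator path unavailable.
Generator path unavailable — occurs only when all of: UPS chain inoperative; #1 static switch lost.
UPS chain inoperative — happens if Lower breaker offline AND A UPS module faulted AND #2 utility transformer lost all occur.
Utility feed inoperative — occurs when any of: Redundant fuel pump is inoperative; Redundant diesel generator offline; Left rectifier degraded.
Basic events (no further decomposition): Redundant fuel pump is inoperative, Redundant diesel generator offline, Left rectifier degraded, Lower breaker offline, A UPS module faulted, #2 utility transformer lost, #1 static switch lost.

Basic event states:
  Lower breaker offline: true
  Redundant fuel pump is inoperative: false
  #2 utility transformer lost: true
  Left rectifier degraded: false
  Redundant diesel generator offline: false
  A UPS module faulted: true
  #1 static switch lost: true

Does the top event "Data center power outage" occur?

Yes

Utility feed inoperative [OR]: Redundant fuel pump is inoperative=not, Redundant diesel generator offline=not, Left rectifier degraded=not → no input occurs → does not occur.
UPS chain inoperative [AND]: Lower breaker offline=occurs, A UPS module faulted=occurs, #2 utility transformer lost=occurs → all inputs occur → occurs.
Generator path unavailable [AND]: UPS chain inoperative=occurs, #1 static switch lost=occurs → all inputs occur → occurs.
Data center power outage [OR]: Utility feed inoperative=not, Generator path unavailable=occurs → at least one input occurs → occurs.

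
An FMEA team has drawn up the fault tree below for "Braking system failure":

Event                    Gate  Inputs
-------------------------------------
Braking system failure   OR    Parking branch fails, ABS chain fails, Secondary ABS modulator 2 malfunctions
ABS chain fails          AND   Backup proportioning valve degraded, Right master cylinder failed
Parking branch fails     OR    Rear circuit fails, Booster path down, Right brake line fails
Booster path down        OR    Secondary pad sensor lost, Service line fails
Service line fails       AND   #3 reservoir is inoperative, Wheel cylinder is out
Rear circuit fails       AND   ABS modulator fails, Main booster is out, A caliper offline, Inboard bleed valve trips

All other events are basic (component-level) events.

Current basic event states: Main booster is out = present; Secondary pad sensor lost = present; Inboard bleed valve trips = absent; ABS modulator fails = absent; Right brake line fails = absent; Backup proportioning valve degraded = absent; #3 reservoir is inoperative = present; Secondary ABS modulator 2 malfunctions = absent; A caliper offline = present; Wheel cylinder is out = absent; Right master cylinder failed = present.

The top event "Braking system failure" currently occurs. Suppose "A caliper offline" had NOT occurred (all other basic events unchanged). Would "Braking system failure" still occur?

Yes

Counterfactual: set "A caliper offline" to not occurred.
Rear circuit fails [AND]: ABS modulator fails=not, Main booster is out=occurs, A caliper offline=not, Inboard bleed valve trips=not → not all inputs occur → does not occur.
Service line fails [AND]: #3 reservoir is inoperative=occurs, Wheel cylinder is out=not → not all inputs occur → does not occur.
Booster path down [OR]: Secondary pad sensor lost=occurs, Service line fails=not → at least one input occurs → occurs.
Parking branch fails [OR]: Rear circuit fails=not, Booster path down=occurs, Right brake line fails=not → at least one input occurs → occurs.
ABS chain fails [AND]: Backup proportioning valve degraded=not, Right master cylinder failed=occurs → not all inputs occur → does not occur.
Braking system failure [OR]: Parking branch fails=occurs, ABS chain fails=not, Secondary ABS modulator 2 malfunctions=not → at least one input occurs → occurs.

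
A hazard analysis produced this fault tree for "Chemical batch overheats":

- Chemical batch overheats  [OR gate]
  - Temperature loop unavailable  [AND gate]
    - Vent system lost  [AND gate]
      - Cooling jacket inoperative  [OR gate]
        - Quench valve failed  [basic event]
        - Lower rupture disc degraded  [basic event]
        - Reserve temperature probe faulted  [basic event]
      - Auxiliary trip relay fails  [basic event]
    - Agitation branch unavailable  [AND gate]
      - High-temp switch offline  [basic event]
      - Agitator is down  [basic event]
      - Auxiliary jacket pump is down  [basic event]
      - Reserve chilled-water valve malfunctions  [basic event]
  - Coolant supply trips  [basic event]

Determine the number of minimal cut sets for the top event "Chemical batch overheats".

4

Cooling jacket inoperative [OR]: union of children's cut sets → 3 cut set(s).
Vent system lost [AND]: one cut set from each child combined → 3 × 1 = 3 cut set(s).
Agitation branch unavailable [AND]: one cut set from each child combined → 1 × 1 × 1 × 1 = 1 cut set(s).
Temperature loop unavailable [AND]: one cut set from each child combined → 3 × 1 = 3 cut set(s).
Chemical batch overheats [OR]: union of children's cut sets → 4 cut set(s).
Minimal cut sets: {Agitator is down, Auxiliary jacket pump is down, Auxiliary trip relay fails, High-temp switch offline, Quench valve failed, Reserve chilled-water valve malfunctions}; {Agitator is down, Auxiliary jacket pump is down, Auxiliary trip relay fails, High-temp switch offline, Lower rupture disc degraded, Reserve chilled-water valve malfunctions}; {Agitator is down, Auxiliary jacket pump is down, Auxiliary trip relay fails, High-temp switch offline, Reserve chilled-water valve malfunctions, Reserve temperature probe faulted}; {Coolant supply trips}.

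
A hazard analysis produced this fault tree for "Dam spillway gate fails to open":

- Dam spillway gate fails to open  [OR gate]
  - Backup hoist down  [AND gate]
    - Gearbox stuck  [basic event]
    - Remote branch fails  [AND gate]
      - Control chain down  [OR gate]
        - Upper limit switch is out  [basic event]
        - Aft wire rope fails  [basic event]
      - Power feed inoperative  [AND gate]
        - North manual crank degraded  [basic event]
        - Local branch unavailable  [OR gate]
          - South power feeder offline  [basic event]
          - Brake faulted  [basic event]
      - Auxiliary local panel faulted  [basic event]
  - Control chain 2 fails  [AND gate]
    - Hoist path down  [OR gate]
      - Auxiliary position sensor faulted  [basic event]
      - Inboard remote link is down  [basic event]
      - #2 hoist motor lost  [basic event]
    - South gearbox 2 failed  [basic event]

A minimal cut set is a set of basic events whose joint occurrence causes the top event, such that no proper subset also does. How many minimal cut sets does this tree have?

7

Control chain down [OR]: union of children's cut sets → 2 cut set(s).
Local branch unavailable [OR]: union of children's cut sets → 2 cut set(s).
Power feed inoperative [AND]: one cut set from each child combined → 1 × 2 = 2 cut set(s).
Remote branch fails [AND]: one cut set from each child combined → 2 × 2 × 1 = 4 cut set(s).
Backup hoist down [AND]: one cut set from each child combined → 1 × 4 = 4 cut set(s).
Hoist path down [OR]: union of children's cut sets → 3 cut set(s).
Control chain 2 fails [AND]: one cut set from each child combined → 3 × 1 = 3 cut set(s).
Dam spillway gate fails to open [OR]: union of children's cut sets → 7 cut set(s).
Minimal cut sets: {Auxiliary local panel faulted, Gearbox stuck, North manual crank degraded, South power feeder offline, Upper limit switch is out}; {Auxiliary local panel faulted, Brake faulted, Gearbox stuck, North manual crank degraded, Upper limit switch is out}; {Aft wire rope fails, Auxiliary local panel faulted, Gearbox stuck, North manual crank degraded, South power feeder offline}; {Aft wire rope fails, Auxiliary local panel faulted, Brake faulted, Gearbox stuck, North manual crank degraded}; {Auxiliary position sensor faulted, South gearbox 2 failed}; {Inboard remote link is down, South gearbox 2 failed}; {#2 hoist motor lost, South gearbox 2 failed}.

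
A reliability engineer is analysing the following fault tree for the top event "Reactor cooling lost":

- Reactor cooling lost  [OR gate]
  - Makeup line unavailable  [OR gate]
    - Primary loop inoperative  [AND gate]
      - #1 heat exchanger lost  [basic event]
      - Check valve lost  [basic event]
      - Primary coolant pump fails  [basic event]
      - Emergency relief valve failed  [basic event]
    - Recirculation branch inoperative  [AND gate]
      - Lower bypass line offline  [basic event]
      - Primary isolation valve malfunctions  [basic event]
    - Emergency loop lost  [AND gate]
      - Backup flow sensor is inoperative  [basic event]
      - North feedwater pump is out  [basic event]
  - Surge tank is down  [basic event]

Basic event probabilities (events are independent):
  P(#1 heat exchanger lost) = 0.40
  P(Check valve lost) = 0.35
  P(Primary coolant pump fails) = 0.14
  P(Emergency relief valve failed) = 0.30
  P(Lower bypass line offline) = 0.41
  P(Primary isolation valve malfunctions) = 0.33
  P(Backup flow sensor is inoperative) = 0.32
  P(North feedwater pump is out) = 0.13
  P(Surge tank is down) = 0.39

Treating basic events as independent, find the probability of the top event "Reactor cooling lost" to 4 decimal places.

0.4974

P(Primary loop inoperative) [AND] = 0.40 × 0.35 × 0.14 × 0.30 = 0.005880
P(Recirculation branch inoperative) [AND] = 0.41 × 0.33 = 0.135300
P(Emergency loop lost) [AND] = 0.32 × 0.13 = 0.041600
P(Makeup line unavailable) [OR] = 1 − (1−0.005880) × (1−0.135300) × (1−0.041600) = 0.176144
P(Reactor cooling lost) [OR] = 1 − (1−0.176144) × (1−0.39) = 0.497448
Rounded to 4 decimal places: P(Reactor cooling lost) ≈ 0.4974.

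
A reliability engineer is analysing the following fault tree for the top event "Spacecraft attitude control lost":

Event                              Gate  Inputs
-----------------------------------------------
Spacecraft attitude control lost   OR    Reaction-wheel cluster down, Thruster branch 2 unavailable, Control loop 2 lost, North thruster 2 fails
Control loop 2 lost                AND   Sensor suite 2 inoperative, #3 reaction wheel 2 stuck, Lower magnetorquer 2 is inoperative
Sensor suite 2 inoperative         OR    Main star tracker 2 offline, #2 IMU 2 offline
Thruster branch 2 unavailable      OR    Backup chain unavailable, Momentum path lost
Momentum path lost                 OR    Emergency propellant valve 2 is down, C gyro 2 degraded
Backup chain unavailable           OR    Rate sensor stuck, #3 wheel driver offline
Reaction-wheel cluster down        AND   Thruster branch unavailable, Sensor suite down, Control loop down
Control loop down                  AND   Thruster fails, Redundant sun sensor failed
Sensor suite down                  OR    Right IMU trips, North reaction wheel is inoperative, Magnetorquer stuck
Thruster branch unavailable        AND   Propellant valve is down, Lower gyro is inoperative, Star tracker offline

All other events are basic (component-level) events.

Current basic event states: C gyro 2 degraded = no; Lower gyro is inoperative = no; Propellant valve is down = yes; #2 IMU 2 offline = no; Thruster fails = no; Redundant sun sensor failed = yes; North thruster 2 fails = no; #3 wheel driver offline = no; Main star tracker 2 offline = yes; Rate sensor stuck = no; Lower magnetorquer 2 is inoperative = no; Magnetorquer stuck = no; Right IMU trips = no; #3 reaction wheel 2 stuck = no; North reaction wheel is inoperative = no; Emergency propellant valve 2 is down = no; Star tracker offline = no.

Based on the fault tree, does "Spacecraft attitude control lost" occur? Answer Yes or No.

No

Thruster branch unavailable [AND]: Propellant valve is down=occurs, Lower gyro is inoperative=not, Star tracker offline=not → not all inputs occur → does not occur.
Sensor suite down [OR]: Right IMU trips=not, North reaction wheel is inoperative=not, Magnetorquer stuck=not → no input occurs → does not occur.
Control loop down [AND]: Thruster fails=not, Redundant sun sensor failed=occurs → not all inputs occur → does not occur.
Reaction-wheel cluster down [AND]: Thruster branch unavailable=not, Sensor suite down=not, Control loop down=not → not all inputs occur → does not occur.
Backup chain unavailable [OR]: Rate sensor stuck=not, #3 wheel driver offline=not → no input occurs → does not occur.
Momentum path lost [OR]: Emergency propellant valve 2 is down=not, C gyro 2 degraded=not → no input occurs → does not occur.
Thruster branch 2 unavailable [OR]: Backup chain unavailable=not, Momentum path lost=not → no input occurs → does not occur.
Sensor suite 2 inoperative [OR]: Main star tracker 2 offline=occurs, #2 IMU 2 offline=not → at least one input occurs → occurs.
Control loop 2 lost [AND]: Sensor suite 2 inoperative=occurs, #3 reaction wheel 2 stuck=not, Lower magnetorquer 2 is inoperative=not → not all inputs occur → does not occur.
Spacecraft attitude control lost [OR]: Reaction-wheel cluster down=not, Thruster branch 2 unavailable=not, Control loop 2 lost=not, North thruster 2 fails=not → no input occurs → does not occur.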